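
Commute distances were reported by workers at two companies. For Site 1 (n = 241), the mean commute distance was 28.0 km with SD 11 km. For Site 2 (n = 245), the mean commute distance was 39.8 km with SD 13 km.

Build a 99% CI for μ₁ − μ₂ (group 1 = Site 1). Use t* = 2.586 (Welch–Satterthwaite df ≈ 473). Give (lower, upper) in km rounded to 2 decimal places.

(-14.62, -8.98)

SE₁ = s₁/√n₁ = 11/√241 = 0.7086; SE₂ = 13/√245 = 0.8305.
Independent samples, unequal variances: SE_diff = √(SE₁² + SE₂²) = √(0.50211396 + 0.68973025) = 1.0917.
t* = 2.586, so margin of error = 2.586 × 1.0917 = 2.8231.
Difference in means = 28.0 − 39.8 = -11.8000.
-11.8000 ± 2.8231 → (-14.62, -8.98).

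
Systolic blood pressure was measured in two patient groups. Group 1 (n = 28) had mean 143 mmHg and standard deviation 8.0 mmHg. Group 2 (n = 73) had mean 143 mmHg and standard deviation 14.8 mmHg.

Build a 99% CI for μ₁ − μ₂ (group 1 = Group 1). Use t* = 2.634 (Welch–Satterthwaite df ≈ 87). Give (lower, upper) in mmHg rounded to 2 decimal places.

(-6.06, 6.06)

SE₁ = s₁/√n₁ = 8.0/√28 = 1.5119; SE₂ = 14.8/√73 = 1.7322.
Independent samples, unequal variances: SE_diff = √(SE₁² + SE₂²) = √(2.28584161 + 3.00051684) = 2.2992.
t* = 2.634, so margin of error = 2.634 × 2.2992 = 6.0561.
Difference in means = 143 − 143 = 0.0000.
0.0000 ± 6.0561 → (-6.06, 6.06).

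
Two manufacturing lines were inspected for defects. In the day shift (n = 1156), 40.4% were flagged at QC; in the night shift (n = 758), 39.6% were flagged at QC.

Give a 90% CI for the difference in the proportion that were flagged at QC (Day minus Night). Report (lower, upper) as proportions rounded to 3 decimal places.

Each SE is √(p̂(1−p̂)/n): √(0.4040·0.5960/1156) = 0.01443 and √(0.3960·0.6040/758) = 0.01776.
SE(p̂₁ − p̂₂) = √(SE₁² + SE₂²) = √(0.0002082249 + 0.0003154176) = 0.02288, since the two samples are independent.
At 90% confidence z* = 1.645; margin = 1.645 × 0.02288 = 0.03764.
The difference is 0.4040 − 0.3960 = 0.0080, so the interval is 0.0080 ± 0.03764 = (-0.030, 0.046).

(-0.030, 0.046)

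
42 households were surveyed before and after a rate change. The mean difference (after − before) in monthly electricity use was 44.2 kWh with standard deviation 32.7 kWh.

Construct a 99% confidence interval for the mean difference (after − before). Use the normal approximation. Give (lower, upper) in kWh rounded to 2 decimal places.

(31.20, 57.20)

Paired design: SE = s_d/√n = 32.7/√42 = 5.0457.
z* = 2.576; margin of error = 2.576 × 5.0457 = 12.9977.
44.2 ± 12.9977 → (31.20, 57.20).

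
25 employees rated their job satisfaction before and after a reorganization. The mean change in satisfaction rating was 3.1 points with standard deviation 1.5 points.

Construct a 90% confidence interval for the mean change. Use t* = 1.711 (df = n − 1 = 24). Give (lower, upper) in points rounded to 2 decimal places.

This is a matched-pairs design, so SE = s_d/√n = 1.5/√25 = 0.3000.
Margin = 1.711 × 0.3000 = 0.5133; the interval is 3.1 ± 0.5133 = (2.59, 3.61).

(2.59, 3.61)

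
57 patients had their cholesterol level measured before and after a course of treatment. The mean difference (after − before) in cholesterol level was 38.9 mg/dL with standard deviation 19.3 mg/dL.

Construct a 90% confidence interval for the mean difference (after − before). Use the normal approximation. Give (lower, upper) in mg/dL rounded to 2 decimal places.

Paired design: SE = s_d/√n = 19.3/√57 = 2.5563.
z* = 1.645; margin of error = 1.645 × 2.5563 = 4.2051.
38.9 ± 4.2051 → (34.69, 43.11).

(34.69, 43.11)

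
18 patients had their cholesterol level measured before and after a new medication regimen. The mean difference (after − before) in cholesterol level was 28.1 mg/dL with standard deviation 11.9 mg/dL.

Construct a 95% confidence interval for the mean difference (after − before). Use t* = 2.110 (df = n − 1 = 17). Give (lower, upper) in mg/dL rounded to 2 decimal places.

(22.18, 34.02)

Paired design: SE = s_d/√n = 11.9/√18 = 2.8049.
t* = 2.110; margin of error = 2.110 × 2.8049 = 5.9183.
28.1 ± 5.9183 → (22.18, 34.02).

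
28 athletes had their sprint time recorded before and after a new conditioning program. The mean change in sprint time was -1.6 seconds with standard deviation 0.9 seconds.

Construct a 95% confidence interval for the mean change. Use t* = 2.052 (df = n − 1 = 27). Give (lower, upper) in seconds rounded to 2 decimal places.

(-1.95, -1.25)

Paired design: SE = s_d/√n = 0.9/√28 = 0.1701.
t* = 2.052; margin of error = 2.052 × 0.1701 = 0.3490.
-1.6 ± 0.3490 → (-1.95, -1.25).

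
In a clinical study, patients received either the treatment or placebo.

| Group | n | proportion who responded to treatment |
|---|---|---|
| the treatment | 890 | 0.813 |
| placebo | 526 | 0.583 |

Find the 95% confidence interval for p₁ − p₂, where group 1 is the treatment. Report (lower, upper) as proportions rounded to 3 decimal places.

(0.181, 0.279)

The two standard errors are √(0.8130×0.1870/890) = 0.01307 and √(0.5830×0.4170/526) = 0.02150.
Because the samples are independent, SE_diff = √(0.01307² + 0.02150²) = 0.02516.
Using z* = 1.960 for 95%, ME = 1.960 × 0.02516 = 0.04931.
p̂₁ − p̂₂ = 0.2300; interval 0.2300 ± 0.04931 gives (0.181, 0.279).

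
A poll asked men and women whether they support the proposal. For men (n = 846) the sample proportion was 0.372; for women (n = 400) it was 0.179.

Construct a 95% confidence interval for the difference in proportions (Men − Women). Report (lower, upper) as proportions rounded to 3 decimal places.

(0.143, 0.243)

SE₁ = √(p̂₁(1−p̂₁)/n₁) = √(0.3720·0.6280/846) = 0.01662; SE₂ = √(0.1790·0.8210/400) = 0.01917.
Independent samples: SE of the difference = √(SE₁² + SE₂²) = √(0.0002762244 + 0.0003674889) = 0.02537.
z* for 95% confidence is 1.960, so the margin of error is 1.960 × 0.02537 = 0.04973.
Point estimate p̂₁ − p̂₂ = 0.3720 − 0.1790 = 0.1930.
0.1930 ± 0.04973 → (0.143, 0.243).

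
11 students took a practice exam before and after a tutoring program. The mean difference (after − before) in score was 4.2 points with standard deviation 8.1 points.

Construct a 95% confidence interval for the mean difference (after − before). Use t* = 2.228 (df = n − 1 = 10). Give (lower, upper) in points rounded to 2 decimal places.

(-1.24, 9.64)

This is a matched-pairs design, so SE = s_d/√n = 8.1/√11 = 2.4422.
Margin = 2.228 × 2.4422 = 5.4412; the interval is 4.2 ± 5.4412 = (-1.24, 9.64).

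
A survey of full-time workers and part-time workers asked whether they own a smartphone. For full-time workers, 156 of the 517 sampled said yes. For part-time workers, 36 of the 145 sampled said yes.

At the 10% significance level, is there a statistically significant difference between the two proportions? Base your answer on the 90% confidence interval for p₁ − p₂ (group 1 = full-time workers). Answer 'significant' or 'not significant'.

First, p̂₁ = 156/517 = 0.3017; p̂₂ = 36/145 = 0.2483.
The two standard errors are √(0.3017×0.6983/517) = 0.02019 and √(0.2483×0.7517/145) = 0.03588.
Because the samples are independent, SE_diff = √(0.02019² + 0.03588²) = 0.04117.
Using z* = 1.645 for 90%, ME = 1.645 × 0.04117 = 0.06772.
p̂₁ − p̂₂ = 0.0534; interval 0.0534 ± 0.06772 gives (-0.01432, 0.12112).
The interval (-0.01432, 0.12112) contains 0, so the difference is not significant.

not significant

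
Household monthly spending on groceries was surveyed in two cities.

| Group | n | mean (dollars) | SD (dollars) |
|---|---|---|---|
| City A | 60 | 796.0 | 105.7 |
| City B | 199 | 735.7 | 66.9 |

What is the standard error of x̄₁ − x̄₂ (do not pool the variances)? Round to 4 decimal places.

14.4464

Standard errors of each mean: 105.7/√60 = 13.6458 and 66.9/√199 = 4.7424.
SE(x̄₁ − x̄₂) = √(13.6458² + 4.7424²) = 14.4464 for independent samples with unequal variances.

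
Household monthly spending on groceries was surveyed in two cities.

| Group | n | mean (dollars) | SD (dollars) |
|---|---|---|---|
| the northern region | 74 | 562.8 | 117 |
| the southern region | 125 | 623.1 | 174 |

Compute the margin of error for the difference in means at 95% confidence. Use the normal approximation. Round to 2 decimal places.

Per-group SEs: s₁/√n₁ = 117/√74 = 13.6010, s₂/√n₂ = 174/√125 = 15.5630.
Unpooled SE of the difference: √(184.987201 + 242.206969) = 20.6687.
Margin of error = z* · SE = 1.960 × 20.6687 = 40.5107.

40.51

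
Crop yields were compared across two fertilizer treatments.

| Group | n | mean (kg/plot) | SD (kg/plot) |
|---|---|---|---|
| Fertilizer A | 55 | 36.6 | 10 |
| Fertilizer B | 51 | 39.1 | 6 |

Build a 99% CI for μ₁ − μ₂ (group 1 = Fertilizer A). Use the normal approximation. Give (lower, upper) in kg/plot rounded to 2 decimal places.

SE₁ = s₁/√n₁ = 10/√55 = 1.3484; SE₂ = 6/√51 = 0.8402.
Independent samples, unequal variances: SE_diff = √(SE₁² + SE₂²) = √(1.81818256 + 0.70593604) = 1.5887.
z* = 2.576, so margin of error = 2.576 × 1.5887 = 4.0925.
Difference in means = 36.6 − 39.1 = -2.5000.
-2.5000 ± 4.0925 → (-6.59, 1.59).

(-6.59, 1.59)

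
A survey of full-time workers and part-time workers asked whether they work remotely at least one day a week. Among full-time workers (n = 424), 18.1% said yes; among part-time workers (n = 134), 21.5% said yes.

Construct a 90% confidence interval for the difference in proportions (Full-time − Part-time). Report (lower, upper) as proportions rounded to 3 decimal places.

(-0.100, 0.032)

The two standard errors are √(0.1810×0.8190/424) = 0.01870 and √(0.2150×0.7850/134) = 0.03549.
Because the samples are independent, SE_diff = √(0.01870² + 0.03549²) = 0.04012.
Using z* = 1.645 for 90%, ME = 1.645 × 0.04012 = 0.06600.
p̂₁ − p̂₂ = -0.0340; interval -0.0340 ± 0.06600 gives (-0.100, 0.032).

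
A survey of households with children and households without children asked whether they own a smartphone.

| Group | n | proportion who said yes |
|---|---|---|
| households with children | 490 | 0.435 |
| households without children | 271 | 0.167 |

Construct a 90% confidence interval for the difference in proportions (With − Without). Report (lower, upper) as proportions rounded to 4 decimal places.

(0.2156, 0.3204)

Each SE is √(p̂(1−p̂)/n): √(0.4350·0.5650/490) = 0.02240 and √(0.1670·0.8330/271) = 0.02266.
SE(p̂₁ − p̂₂) = √(SE₁² + SE₂²) = √(0.00050176 + 0.0005134756) = 0.03186, since the two samples are independent.
At 90% confidence z* = 1.645; margin = 1.645 × 0.03186 = 0.05241.
The difference is 0.4350 − 0.1670 = 0.2680, so the interval is 0.2680 ± 0.05241 = (0.2156, 0.3204).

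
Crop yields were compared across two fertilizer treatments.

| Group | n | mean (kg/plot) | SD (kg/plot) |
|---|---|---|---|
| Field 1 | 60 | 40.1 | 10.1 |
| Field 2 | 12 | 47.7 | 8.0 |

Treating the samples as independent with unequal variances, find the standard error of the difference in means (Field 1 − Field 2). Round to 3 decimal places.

2.652

Per-group SEs: s₁/√n₁ = 10.1/√60 = 1.3039, s₂/√n₂ = 8.0/√12 = 2.3094.
Unpooled SE of the difference: √(1.70015521 + 5.33332836) = 2.6521.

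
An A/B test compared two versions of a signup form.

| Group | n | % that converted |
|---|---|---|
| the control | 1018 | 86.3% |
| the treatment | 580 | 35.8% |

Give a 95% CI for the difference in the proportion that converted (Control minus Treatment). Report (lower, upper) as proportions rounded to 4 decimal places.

SE₁ = √(p̂₁(1−p̂₁)/n₁) = √(0.8630·0.1370/1018) = 0.01078; SE₂ = √(0.3580·0.6420/580) = 0.01991.
Independent samples: SE of the difference = √(SE₁² + SE₂²) = √(0.0001162084 + 0.0003964081) = 0.02264.
z* for 95% confidence is 1.960, so the margin of error is 1.960 × 0.02264 = 0.04437.
Point estimate p̂₁ − p̂₂ = 0.8630 − 0.3580 = 0.5050.
0.5050 ± 0.04437 → (0.4606, 0.5494).

(0.4606, 0.5494)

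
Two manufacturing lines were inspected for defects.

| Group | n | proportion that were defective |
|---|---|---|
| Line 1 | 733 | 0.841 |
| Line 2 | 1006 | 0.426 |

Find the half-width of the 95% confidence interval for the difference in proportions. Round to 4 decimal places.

0.0404

Each SE is √(p̂(1−p̂)/n): √(0.8410·0.1590/733) = 0.01351 and √(0.4260·0.5740/1006) = 0.01559.
SE(p̂₁ − p̂₂) = √(SE₁² + SE₂²) = √(0.0001825201 + 0.0002430481) = 0.02063, since the two samples are independent.
At 95% confidence z* = 1.960; margin = 1.960 × 0.02063 = 0.04043.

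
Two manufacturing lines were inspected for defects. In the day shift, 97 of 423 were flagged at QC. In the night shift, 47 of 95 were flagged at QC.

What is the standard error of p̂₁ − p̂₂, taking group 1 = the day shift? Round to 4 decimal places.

First, p̂₁ = 97/423 = 0.2293; p̂₂ = 47/95 = 0.4947.
The two standard errors are √(0.2293×0.7707/423) = 0.02044 and √(0.4947×0.5053/95) = 0.05130.
Because the samples are independent, SE_diff = √(0.02044² + 0.05130²) = 0.05522.

0.0552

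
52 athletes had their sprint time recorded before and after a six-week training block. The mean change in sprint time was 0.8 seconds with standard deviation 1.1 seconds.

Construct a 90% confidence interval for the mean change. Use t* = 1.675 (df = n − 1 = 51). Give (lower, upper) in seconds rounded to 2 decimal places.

Paired design: SE = s_d/√n = 1.1/√52 = 0.1525.
t* = 1.675; margin of error = 1.675 × 0.1525 = 0.2554.
0.8 ± 0.2554 → (0.54, 1.06).

(0.54, 1.06)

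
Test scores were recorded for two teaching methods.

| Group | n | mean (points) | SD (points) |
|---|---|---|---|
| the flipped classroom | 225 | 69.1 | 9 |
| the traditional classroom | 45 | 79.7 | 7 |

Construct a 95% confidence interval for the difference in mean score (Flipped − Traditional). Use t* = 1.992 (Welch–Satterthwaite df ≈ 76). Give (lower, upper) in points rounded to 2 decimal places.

Standard errors of each mean: 9/√225 = 0.6000 and 7/√45 = 1.0435.
SE(x̄₁ − x̄₂) = √(0.6000² + 1.0435²) = 1.2037 for independent samples with unequal variances.
With t* = 1.992, the margin is 1.992 × 1.2037 = 2.3978.
x̄₁ − x̄₂ = 69.1 − 79.7 = -10.6000; the interval is -10.6000 ± 2.3978 = (-13.00, -8.20).

(-13.00, -8.20)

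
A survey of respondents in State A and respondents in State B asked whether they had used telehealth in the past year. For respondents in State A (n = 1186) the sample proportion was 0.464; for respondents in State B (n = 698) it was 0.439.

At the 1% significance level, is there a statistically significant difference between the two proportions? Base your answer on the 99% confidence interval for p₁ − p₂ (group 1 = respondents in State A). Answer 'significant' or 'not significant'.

The two standard errors are √(0.4640×0.5360/1186) = 0.01448 and √(0.4390×0.5610/698) = 0.01878.
Because the samples are independent, SE_diff = √(0.01448² + 0.01878²) = 0.02371.
Using z* = 2.576 for 99%, ME = 2.576 × 0.02371 = 0.06108.
p̂₁ − p̂₂ = 0.0250; interval 0.0250 ± 0.06108 gives (-0.03608, 0.08608).
The interval (-0.03608, 0.08608) contains 0, so the difference is not significant.

not significant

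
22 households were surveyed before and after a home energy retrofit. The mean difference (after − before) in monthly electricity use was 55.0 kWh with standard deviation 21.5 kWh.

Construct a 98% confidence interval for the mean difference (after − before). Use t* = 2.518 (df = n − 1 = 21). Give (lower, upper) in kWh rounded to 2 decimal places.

(43.46, 66.54)

This is a matched-pairs design, so SE = s_d/√n = 21.5/√22 = 4.5838.
Margin = 2.518 × 4.5838 = 11.5420; the interval is 55.0 ± 11.5420 = (43.46, 66.54).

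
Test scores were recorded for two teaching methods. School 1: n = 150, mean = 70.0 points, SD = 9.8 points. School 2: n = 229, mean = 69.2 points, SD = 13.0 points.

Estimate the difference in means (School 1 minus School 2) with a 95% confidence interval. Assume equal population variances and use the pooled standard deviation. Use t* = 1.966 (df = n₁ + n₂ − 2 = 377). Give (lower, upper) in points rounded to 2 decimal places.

Pooled variance s_p² = [149·9.8² + 228·13.0²] / (150+229−2) = 140.1644, so s_p = 11.8391.
SE_diff = s_p·√(1/n₁ + 1/n₂) = 11.8391·√(1/150 + 1/229) = 1.2436.
t* = 1.966; margin = 1.966 × 1.2436 = 2.4449.
Difference = 70.0 − 69.2 = 0.8000.
0.8000 ± 2.4449 → (-1.64, 3.24).

(-1.64, 3.24)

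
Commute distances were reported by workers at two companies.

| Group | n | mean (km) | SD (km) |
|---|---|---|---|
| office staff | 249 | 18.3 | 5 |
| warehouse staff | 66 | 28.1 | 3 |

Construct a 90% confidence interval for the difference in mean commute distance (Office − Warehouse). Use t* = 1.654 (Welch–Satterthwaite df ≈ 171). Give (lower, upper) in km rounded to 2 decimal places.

(-10.60, -9.00)

SE₁ = s₁/√n₁ = 5/√249 = 0.3169; SE₂ = 3/√66 = 0.3693.
Independent samples, unequal variances: SE_diff = √(SE₁² + SE₂²) = √(0.10042561 + 0.13638249) = 0.4866.
t* = 1.654, so margin of error = 1.654 × 0.4866 = 0.8048.
Difference in means = 18.3 − 28.1 = -9.8000.
-9.8000 ± 0.8048 → (-10.60, -9.00).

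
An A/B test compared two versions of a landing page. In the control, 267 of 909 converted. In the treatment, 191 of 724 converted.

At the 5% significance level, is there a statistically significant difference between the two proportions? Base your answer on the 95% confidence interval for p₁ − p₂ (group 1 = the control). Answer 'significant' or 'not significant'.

not significant

First, p̂₁ = 267/909 = 0.2937; p̂₂ = 191/724 = 0.2638.
The two standard errors are √(0.2937×0.7063/909) = 0.01511 and √(0.2638×0.7362/724) = 0.01638.
Because the samples are independent, SE_diff = √(0.01511² + 0.01638²) = 0.02228.
Using z* = 1.960 for 95%, ME = 1.960 × 0.02228 = 0.04367.
p̂₁ − p̂₂ = 0.0299; interval 0.0299 ± 0.04367 gives (-0.01377, 0.07357).
The interval (-0.01377, 0.07357) contains 0, so the difference is not significant.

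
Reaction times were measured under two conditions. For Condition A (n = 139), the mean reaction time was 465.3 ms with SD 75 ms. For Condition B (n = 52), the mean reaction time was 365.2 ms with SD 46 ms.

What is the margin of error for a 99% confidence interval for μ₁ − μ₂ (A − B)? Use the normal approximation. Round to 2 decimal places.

Per-group SEs: s₁/√n₁ = 75/√139 = 6.3614, s₂/√n₂ = 46/√52 = 6.3791.
Unpooled SE of the difference: √(40.46740996 + 40.69291681) = 9.0089.
Margin of error = z* · SE = 2.576 × 9.0089 = 23.2069.

23.21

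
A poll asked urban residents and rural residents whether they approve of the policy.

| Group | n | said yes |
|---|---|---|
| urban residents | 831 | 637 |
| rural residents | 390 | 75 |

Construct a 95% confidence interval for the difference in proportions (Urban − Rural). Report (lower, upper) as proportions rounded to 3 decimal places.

First, p̂₁ = 637/831 = 0.7665; p̂₂ = 75/390 = 0.1923.
The two standard errors are √(0.7665×0.2335/831) = 0.01468 and √(0.1923×0.8077/390) = 0.01996.
Because the samples are independent, SE_diff = √(0.01468² + 0.01996²) = 0.02478.
Using z* = 1.960 for 95%, ME = 1.960 × 0.02478 = 0.04857.
p̂₁ − p̂₂ = 0.5742; interval 0.5742 ± 0.04857 gives (0.526, 0.623).

(0.526, 0.623)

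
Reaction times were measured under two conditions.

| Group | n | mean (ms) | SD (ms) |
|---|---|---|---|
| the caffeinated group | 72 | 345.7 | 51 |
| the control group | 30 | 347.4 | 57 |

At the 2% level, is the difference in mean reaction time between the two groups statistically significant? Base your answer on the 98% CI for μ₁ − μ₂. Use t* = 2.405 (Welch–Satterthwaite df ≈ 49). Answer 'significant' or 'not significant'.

not significant

SE₁ = s₁/√n₁ = 51/√72 = 6.0104; SE₂ = 57/√30 = 10.4067.
Independent samples, unequal variances: SE_diff = √(SE₁² + SE₂²) = √(36.12490816 + 108.29940489) = 12.0177.
t* = 2.405, so margin of error = 2.405 × 12.0177 = 28.9026.
Difference in means = 345.7 − 347.4 = -1.7000.
-1.7000 ± 28.9026 → (-30.6026, 27.2026).
The interval (-30.6026, 27.2026) contains 0, so the difference is not significant.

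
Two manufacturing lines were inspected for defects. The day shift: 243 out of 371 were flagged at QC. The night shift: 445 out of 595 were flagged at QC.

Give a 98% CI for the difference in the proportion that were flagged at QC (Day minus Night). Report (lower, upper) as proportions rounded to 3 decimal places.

Sample proportions: 243/371 = 0.6550, 445/595 = 0.7479.
Each SE is √(p̂(1−p̂)/n): √(0.6550·0.3450/371) = 0.02468 and √(0.7479·0.2521/595) = 0.01780.
SE(p̂₁ − p̂₂) = √(SE₁² + SE₂²) = √(0.0006091024 + 0.00031684) = 0.03043, since the two samples are independent.
At 98% confidence z* = 2.326; margin = 2.326 × 0.03043 = 0.07078.
The difference is 0.6550 − 0.7479 = -0.0929, so the interval is -0.0929 ± 0.07078 = (-0.164, -0.022).

(-0.164, -0.022)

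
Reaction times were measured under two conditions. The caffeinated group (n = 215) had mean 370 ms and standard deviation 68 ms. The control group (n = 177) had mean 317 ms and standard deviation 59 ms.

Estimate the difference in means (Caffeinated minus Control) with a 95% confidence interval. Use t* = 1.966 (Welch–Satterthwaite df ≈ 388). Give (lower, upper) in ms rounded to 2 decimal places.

(40.38, 65.62)

Standard errors of each mean: 68/√215 = 4.6376 and 59/√177 = 4.4347.
SE(x̄₁ − x̄₂) = √(4.6376² + 4.4347²) = 6.4167 for independent samples with unequal variances.
With t* = 1.966, the margin is 1.966 × 6.4167 = 12.6152.
x̄₁ − x̄₂ = 370 − 317 = 53.0000; the interval is 53.0000 ± 12.6152 = (40.38, 65.62).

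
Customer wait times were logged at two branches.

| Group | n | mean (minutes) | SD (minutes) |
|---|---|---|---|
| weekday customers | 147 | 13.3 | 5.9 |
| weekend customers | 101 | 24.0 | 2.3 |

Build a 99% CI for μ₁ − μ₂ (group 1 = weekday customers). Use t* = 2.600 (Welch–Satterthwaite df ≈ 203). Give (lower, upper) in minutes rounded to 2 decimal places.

SE₁ = s₁/√n₁ = 5.9/√147 = 0.4866; SE₂ = 2.3/√101 = 0.2289.
Independent samples, unequal variances: SE_diff = √(SE₁² + SE₂²) = √(0.23677956 + 0.05239521) = 0.5377.
t* = 2.600, so margin of error = 2.600 × 0.5377 = 1.3980.
Difference in means = 13.3 − 24.0 = -10.7000.
-10.7000 ± 1.3980 → (-12.10, -9.30).

(-12.10, -9.30)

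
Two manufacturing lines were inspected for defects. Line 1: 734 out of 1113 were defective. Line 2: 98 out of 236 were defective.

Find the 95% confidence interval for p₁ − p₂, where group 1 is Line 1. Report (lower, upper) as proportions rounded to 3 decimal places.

(0.175, 0.313)

Sample proportions: 734/1113 = 0.6595, 98/236 = 0.4153.
Each SE is √(p̂(1−p̂)/n): √(0.6595·0.3405/1113) = 0.01420 and √(0.4153·0.5847/236) = 0.03208.
SE(p̂₁ − p̂₂) = √(SE₁² + SE₂²) = √(0.00020164 + 0.0010291264) = 0.03508, since the two samples are independent.
At 95% confidence z* = 1.960; margin = 1.960 × 0.03508 = 0.06876.
The difference is 0.6595 − 0.4153 = 0.2442, so the interval is 0.2442 ± 0.06876 = (0.175, 0.313).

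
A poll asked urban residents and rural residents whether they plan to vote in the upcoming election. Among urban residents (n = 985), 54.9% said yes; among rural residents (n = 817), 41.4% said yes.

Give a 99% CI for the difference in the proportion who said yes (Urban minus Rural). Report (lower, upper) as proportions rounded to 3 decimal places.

SE₁ = √(p̂₁(1−p̂₁)/n₁) = √(0.5490·0.4510/985) = 0.01585; SE₂ = √(0.4140·0.5860/817) = 0.01723.
Independent samples: SE of the difference = √(SE₁² + SE₂²) = √(0.0002512225 + 0.0002968729) = 0.02341.
z* for 99% confidence is 2.576, so the margin of error is 2.576 × 0.02341 = 0.06030.
Point estimate p̂₁ − p̂₂ = 0.5490 − 0.4140 = 0.1350.
0.1350 ± 0.06030 → (0.075, 0.195).

(0.075, 0.195)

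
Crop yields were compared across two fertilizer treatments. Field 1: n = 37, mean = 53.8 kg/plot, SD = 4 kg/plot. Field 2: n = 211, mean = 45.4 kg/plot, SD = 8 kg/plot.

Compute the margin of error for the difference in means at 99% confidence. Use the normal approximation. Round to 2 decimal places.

2.21

Per-group SEs: s₁/√n₁ = 4/√37 = 0.6576, s₂/√n₂ = 8/√211 = 0.5507.
Unpooled SE of the difference: √(0.43243776 + 0.30327049) = 0.8577.
Margin of error = z* · SE = 2.576 × 0.8577 = 2.2094.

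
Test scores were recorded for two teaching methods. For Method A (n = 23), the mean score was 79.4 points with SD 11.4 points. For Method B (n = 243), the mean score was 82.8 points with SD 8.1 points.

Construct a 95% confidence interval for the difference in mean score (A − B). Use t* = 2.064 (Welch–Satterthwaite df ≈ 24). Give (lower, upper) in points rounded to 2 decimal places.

Standard errors of each mean: 11.4/√23 = 2.3771 and 8.1/√243 = 0.5196.
SE(x̄₁ − x̄₂) = √(2.3771² + 0.5196²) = 2.4332 for independent samples with unequal variances.
With t* = 2.064, the margin is 2.064 × 2.4332 = 5.0221.
x̄₁ − x̄₂ = 79.4 − 82.8 = -3.4000; the interval is -3.4000 ± 5.0221 = (-8.42, 1.62).

(-8.42, 1.62)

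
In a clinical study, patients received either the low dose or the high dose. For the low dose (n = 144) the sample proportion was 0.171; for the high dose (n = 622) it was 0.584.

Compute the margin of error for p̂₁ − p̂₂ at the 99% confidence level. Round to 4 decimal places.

0.0955

Each SE is √(p̂(1−p̂)/n): √(0.1710·0.8290/144) = 0.03138 and √(0.5840·0.4160/622) = 0.01976.
SE(p̂₁ − p̂₂) = √(SE₁² + SE₂²) = √(0.0009847044 + 0.0003904576) = 0.03708, since the two samples are independent.
At 99% confidence z* = 2.576; margin = 2.576 × 0.03708 = 0.09552.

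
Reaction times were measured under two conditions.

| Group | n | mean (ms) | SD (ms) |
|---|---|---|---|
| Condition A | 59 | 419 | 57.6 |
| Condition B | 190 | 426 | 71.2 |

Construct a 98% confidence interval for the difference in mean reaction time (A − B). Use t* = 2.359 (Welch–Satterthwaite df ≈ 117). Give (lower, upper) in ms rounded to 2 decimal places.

SE₁ = s₁/√n₁ = 57.6/√59 = 7.4989; SE₂ = 71.2/√190 = 5.1654.
Independent samples, unequal variances: SE_diff = √(SE₁² + SE₂²) = √(56.23350121 + 26.68135716) = 9.1058.
t* = 2.359, so margin of error = 2.359 × 9.1058 = 21.4806.
Difference in means = 419 − 426 = -7.0000.
-7.0000 ± 21.4806 → (-28.48, 14.48).

(-28.48, 14.48)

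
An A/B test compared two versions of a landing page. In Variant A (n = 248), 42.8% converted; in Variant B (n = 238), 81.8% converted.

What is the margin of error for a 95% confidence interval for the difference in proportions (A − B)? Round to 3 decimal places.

0.079

SE₁ = √(p̂₁(1−p̂₁)/n₁) = √(0.4280·0.5720/248) = 0.03142; SE₂ = √(0.8180·0.1820/238) = 0.02501.
Independent samples: SE of the difference = √(SE₁² + SE₂²) = √(0.0009872164 + 0.0006255001) = 0.04016.
z* for 95% confidence is 1.960, so the margin of error is 1.960 × 0.04016 = 0.07871.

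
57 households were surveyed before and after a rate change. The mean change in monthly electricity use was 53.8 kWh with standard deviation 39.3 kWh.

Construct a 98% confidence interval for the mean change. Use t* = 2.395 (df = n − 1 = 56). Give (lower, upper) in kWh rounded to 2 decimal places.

(41.33, 66.27)

This is a matched-pairs design, so SE = s_d/√n = 39.3/√57 = 5.2054.
Margin = 2.395 × 5.2054 = 12.4669; the interval is 53.8 ± 12.4669 = (41.33, 66.27).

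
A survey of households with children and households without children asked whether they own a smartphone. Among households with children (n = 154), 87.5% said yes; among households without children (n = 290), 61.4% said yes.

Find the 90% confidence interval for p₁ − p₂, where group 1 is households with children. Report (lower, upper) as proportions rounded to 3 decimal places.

SE₁ = √(p̂₁(1−p̂₁)/n₁) = √(0.8750·0.1250/154) = 0.02665; SE₂ = √(0.6140·0.3860/290) = 0.02859.
Independent samples: SE of the difference = √(SE₁² + SE₂²) = √(0.0007102225 + 0.0008173881) = 0.03908.
z* for 90% confidence is 1.645, so the margin of error is 1.645 × 0.03908 = 0.06429.
Point estimate p̂₁ − p̂₂ = 0.8750 − 0.6140 = 0.2610.
0.2610 ± 0.06429 → (0.197, 0.325).

(0.197, 0.325)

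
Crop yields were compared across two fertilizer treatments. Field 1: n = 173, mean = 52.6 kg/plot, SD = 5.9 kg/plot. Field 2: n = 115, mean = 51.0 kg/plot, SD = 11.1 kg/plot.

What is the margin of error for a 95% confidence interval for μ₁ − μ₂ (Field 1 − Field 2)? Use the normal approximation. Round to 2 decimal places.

SE₁ = s₁/√n₁ = 5.9/√173 = 0.4486; SE₂ = 11.1/√115 = 1.0351.
Independent samples, unequal variances: SE_diff = √(SE₁² + SE₂²) = √(0.20124196 + 1.07143201) = 1.1281.
z* = 1.960, so margin of error = 1.960 × 1.1281 = 2.2111.

2.21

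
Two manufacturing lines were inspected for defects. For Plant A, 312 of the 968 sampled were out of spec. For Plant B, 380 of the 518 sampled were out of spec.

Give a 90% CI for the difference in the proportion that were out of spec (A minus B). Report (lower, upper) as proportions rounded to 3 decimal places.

Sample proportions: 312/968 = 0.3223, 380/518 = 0.7336.
Each SE is √(p̂(1−p̂)/n): √(0.3223·0.6777/968) = 0.01502 and √(0.7336·0.2664/518) = 0.01942.
SE(p̂₁ − p̂₂) = √(SE₁² + SE₂²) = √(0.0002256004 + 0.0003771364) = 0.02455, since the two samples are independent.
At 90% confidence z* = 1.645; margin = 1.645 × 0.02455 = 0.04038.
The difference is 0.3223 − 0.7336 = -0.4113, so the interval is -0.4113 ± 0.04038 = (-0.452, -0.371).

(-0.452, -0.371)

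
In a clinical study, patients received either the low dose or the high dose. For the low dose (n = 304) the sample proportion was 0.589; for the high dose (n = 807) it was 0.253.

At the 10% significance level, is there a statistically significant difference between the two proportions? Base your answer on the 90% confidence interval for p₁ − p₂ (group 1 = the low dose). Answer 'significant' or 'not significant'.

Each SE is √(p̂(1−p̂)/n): √(0.5890·0.4110/304) = 0.02822 and √(0.2530·0.7470/807) = 0.01530.
SE(p̂₁ − p̂₂) = √(SE₁² + SE₂²) = √(0.0007963684 + 0.00023409) = 0.03210, since the two samples are independent.
At 90% confidence z* = 1.645; margin = 1.645 × 0.03210 = 0.05280.
The difference is 0.5890 − 0.2530 = 0.3360, so the interval is 0.3360 ± 0.05280 = (0.28320, 0.38880).
The interval (0.28320, 0.38880) does not contain 0, so the difference is significant.

significant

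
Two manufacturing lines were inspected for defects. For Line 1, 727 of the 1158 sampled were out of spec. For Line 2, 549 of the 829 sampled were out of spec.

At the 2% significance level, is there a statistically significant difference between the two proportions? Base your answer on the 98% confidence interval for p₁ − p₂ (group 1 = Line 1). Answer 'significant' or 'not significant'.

p̂₁ = 727/1158 = 0.6278 and p̂₂ = 549/829 = 0.6622.
SE₁ = √(p̂₁(1−p̂₁)/n₁) = √(0.6278·0.3722/1158) = 0.01421; SE₂ = √(0.6622·0.3378/829) = 0.01643.
Independent samples: SE of the difference = √(SE₁² + SE₂²) = √(0.0002019241 + 0.0002699449) = 0.02172.
z* for 98% confidence is 2.326, so the margin of error is 2.326 × 0.02172 = 0.05052.
Point estimate p̂₁ − p̂₂ = 0.6278 − 0.6622 = -0.0344.
-0.0344 ± 0.05052 → (-0.08492, 0.01612).
The interval (-0.08492, 0.01612) contains 0, so the difference is not significant.

not significant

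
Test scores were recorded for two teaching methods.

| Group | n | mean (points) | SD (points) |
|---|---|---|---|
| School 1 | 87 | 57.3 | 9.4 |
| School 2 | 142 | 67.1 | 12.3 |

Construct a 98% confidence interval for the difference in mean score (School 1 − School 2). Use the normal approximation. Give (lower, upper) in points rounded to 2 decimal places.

SE₁ = s₁/√n₁ = 9.4/√87 = 1.0078; SE₂ = 12.3/√142 = 1.0322.
Independent samples, unequal variances: SE_diff = √(SE₁² + SE₂²) = √(1.01566084 + 1.06543684) = 1.4426.
z* = 2.326, so margin of error = 2.326 × 1.4426 = 3.3555.
Difference in means = 57.3 − 67.1 = -9.8000.
-9.8000 ± 3.3555 → (-13.16, -6.44).

(-13.16, -6.44)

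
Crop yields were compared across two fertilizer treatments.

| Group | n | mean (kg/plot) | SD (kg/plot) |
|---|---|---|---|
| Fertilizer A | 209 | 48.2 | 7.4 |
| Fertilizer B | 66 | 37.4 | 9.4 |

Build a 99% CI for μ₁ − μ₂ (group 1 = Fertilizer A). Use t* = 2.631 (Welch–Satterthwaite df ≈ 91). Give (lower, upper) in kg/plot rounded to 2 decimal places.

Per-group SEs: s₁/√n₁ = 7.4/√209 = 0.5119, s₂/√n₂ = 9.4/√66 = 1.1571.
Unpooled SE of the difference: √(0.26204161 + 1.33888041) = 1.2653.
Margin of error = t* · SE = 2.631 × 1.2653 = 3.3290.
x̄₁ − x̄₂ = 48.2 − 37.4 = 10.8000.
CI: 10.8000 ± 3.3290 = (7.47, 14.13).

(7.47, 14.13)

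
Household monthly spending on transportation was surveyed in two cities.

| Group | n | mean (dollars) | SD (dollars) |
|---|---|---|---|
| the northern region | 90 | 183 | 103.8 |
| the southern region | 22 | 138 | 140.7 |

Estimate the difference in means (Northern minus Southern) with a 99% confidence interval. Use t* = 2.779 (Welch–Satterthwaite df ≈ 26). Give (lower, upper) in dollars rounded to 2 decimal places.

Per-group SEs: s₁/√n₁ = 103.8/√90 = 10.9415, s₂/√n₂ = 140.7/√22 = 29.9973.
Unpooled SE of the difference: √(119.71642225 + 899.83800729) = 31.9305.
Margin of error = t* · SE = 2.779 × 31.9305 = 88.7349.
x̄₁ − x̄₂ = 183 − 138 = 45.0000.
CI: 45.0000 ± 88.7349 = (-43.73, 133.73).

(-43.73, 133.73)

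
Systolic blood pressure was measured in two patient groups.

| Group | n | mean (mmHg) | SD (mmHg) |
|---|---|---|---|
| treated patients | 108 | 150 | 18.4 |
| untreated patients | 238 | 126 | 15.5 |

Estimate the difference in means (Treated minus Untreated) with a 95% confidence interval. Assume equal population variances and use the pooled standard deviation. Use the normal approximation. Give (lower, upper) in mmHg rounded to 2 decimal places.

(20.26, 27.74)

Pooled variance s_p² = [107·18.4² + 237·15.5²] / (108+238−2) = 270.8290, so s_p = 16.4569.
SE_diff = s_p·√(1/n₁ + 1/n₂) = 16.4569·√(1/108 + 1/238) = 1.9094.
z* = 1.960; margin = 1.960 × 1.9094 = 3.7424.
Difference = 150 − 126 = 24.0000.
24.0000 ± 3.7424 → (20.26, 27.74).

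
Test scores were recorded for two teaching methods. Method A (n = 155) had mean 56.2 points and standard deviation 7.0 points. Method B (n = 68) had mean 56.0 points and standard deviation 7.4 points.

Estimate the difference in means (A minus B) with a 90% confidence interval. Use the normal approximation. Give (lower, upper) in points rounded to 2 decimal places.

SE₁ = s₁/√n₁ = 7.0/√155 = 0.5623; SE₂ = 7.4/√68 = 0.8974.
Independent samples, unequal variances: SE_diff = √(SE₁² + SE₂²) = √(0.31618129 + 0.80532676) = 1.0590.
z* = 1.645, so margin of error = 1.645 × 1.0590 = 1.7421.
Difference in means = 56.2 − 56.0 = 0.2000.
0.2000 ± 1.7421 → (-1.54, 1.94).

(-1.54, 1.94)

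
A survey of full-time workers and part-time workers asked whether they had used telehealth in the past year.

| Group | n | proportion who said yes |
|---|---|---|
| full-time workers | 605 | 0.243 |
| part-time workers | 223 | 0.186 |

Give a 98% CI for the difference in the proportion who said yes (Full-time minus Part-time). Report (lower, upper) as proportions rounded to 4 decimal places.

SE₁ = √(p̂₁(1−p̂₁)/n₁) = √(0.2430·0.7570/605) = 0.01744; SE₂ = √(0.1860·0.8140/223) = 0.02606.
Independent samples: SE of the difference = √(SE₁² + SE₂²) = √(0.0003041536 + 0.0006791236) = 0.03136.
z* for 98% confidence is 2.326, so the margin of error is 2.326 × 0.03136 = 0.07294.
Point estimate p̂₁ − p̂₂ = 0.2430 − 0.1860 = 0.0570.
0.0570 ± 0.07294 → (-0.0159, 0.1299).

(-0.0159, 0.1299)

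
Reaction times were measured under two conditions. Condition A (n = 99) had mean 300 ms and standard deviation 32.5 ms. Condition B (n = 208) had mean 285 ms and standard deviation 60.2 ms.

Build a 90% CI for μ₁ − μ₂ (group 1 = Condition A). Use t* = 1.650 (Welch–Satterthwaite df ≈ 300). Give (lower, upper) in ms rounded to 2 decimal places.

(6.25, 23.75)

Per-group SEs: s₁/√n₁ = 32.5/√99 = 3.2664, s₂/√n₂ = 60.2/√208 = 4.1741.
Unpooled SE of the difference: √(10.66936896 + 17.42311081) = 5.3002.
Margin of error = t* · SE = 1.650 × 5.3002 = 8.7453.
x̄₁ − x̄₂ = 300 − 285 = 15.0000.
CI: 15.0000 ± 8.7453 = (6.25, 23.75).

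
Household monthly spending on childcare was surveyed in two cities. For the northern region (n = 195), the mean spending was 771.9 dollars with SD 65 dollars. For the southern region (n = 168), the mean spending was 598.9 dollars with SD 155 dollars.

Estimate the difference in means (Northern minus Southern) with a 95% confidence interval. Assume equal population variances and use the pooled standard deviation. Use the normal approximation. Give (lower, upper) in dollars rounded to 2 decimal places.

(149.13, 196.87)

s_p = √[((n₁−1)s₁² + (n₂−1)s₂²)/(n₁+n₂−2)] = √[(194·65² + 167·155²)/361] = 115.6916.
SE = 115.6916·√(1/195 + 1/168) = 12.1782.
With z* = 1.960, margin = 1.960 × 12.1782 = 23.8693.
x̄₁ − x̄₂ = 771.9 − 598.9 = 173.0000; interval 173.0000 ± 23.8693 = (149.13, 196.87).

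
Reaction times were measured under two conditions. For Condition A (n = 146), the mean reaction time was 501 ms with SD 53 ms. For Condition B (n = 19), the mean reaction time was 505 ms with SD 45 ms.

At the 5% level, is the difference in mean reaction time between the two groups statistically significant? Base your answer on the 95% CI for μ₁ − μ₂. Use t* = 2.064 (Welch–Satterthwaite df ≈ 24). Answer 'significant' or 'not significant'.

not significant

Standard errors of each mean: 53/√146 = 4.3863 and 45/√19 = 10.3237.
SE(x̄₁ − x̄₂) = √(4.3863² + 10.3237²) = 11.2169 for independent samples with unequal variances.
With t* = 2.064, the margin is 2.064 × 11.2169 = 23.1517.
x̄₁ − x̄₂ = 501 − 505 = -4.0000; the interval is -4.0000 ± 23.1517 = (-27.1517, 19.1517).
The interval (-27.1517, 19.1517) contains 0, so the difference is not significant.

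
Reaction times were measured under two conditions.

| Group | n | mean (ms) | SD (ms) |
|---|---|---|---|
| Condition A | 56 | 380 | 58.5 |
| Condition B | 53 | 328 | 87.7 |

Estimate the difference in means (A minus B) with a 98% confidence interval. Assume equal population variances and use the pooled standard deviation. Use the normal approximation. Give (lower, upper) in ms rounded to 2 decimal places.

Pooled variance s_p² = [55·58.5² + 52·87.7²] / (56+53−2) = 5496.9236, so s_p = 74.1412.
SE_diff = s_p·√(1/n₁ + 1/n₂) = 74.1412·√(1/56 + 1/53) = 14.2083.
z* = 2.326; margin = 2.326 × 14.2083 = 33.0485.
Difference = 380 − 328 = 52.0000.
52.0000 ± 33.0485 → (18.95, 85.05).

(18.95, 85.05)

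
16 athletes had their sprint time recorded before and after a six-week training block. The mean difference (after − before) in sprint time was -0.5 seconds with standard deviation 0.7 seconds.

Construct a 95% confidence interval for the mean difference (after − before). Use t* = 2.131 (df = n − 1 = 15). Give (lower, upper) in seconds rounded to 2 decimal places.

Paired design: SE = s_d/√n = 0.7/√16 = 0.1750.
t* = 2.131; margin of error = 2.131 × 0.1750 = 0.3729.
-0.5 ± 0.3729 → (-0.87, -0.13).

(-0.87, -0.13)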